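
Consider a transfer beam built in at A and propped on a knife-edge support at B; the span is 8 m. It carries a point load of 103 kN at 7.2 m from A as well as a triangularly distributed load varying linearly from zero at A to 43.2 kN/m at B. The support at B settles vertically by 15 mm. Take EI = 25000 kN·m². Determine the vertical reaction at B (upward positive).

R_B = 180.4 kN

Release the roller at B. Primary structure: cantilever fixed at A.
Downward deflection at the released point B due to the loads:
  point load 103 at a = 7.2: Pa²(3L − a)/(6EI) = 14951/EI
  triangular load, peak 43.2 at the free end: 11w₀L⁴/(120EI) = 16220/EI
  δ_0 = 31171/EI
Tip deflection under a unit load at B: L³/(3EI) = 170.7/EI.
With EI = 25000 kN·m²: δ_0 = 1.2468 m and δ_{BB} = 0.006827 m/kN.
Compatibility — the beam at B must follow the support down by 0.015 m: δ_0 − R_B·δ_{BB} = 0.015, so R_B = (1.2468 − 0.015)/0.006827 = 180.4 kN.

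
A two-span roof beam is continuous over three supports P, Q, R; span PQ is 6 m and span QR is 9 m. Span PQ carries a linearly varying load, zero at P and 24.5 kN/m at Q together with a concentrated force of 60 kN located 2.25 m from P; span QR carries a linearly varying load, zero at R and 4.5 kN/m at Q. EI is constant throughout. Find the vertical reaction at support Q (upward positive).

R_Q = 102 kN

Insert a hinge at Q; M_Q is the redundant, and each span becomes simply supported.
Rotations at Q on the released spans (each span's end-slope, ×1/EI):
  span PQ: triangular load, peak 24.5: w₀L³/(45EI) = 117.6/EI
  span PQ: point load 60 at a = 2.25: Pab(L + a)/(6LEI) = 116/EI
  span QR: triangular load, peak 4.5: w₀L³/(45EI) = 72.9/EI
  relative rotation θ_0 = (233.6 + 72.9)/EI = 306.5/EI
A unit hogging moment at Q produces rotation L₁/(3EI) + L₂/(3EI) = 5/EI.
Compatibility: M_Q·(L₁+L₂)/(3EI) = θ_0, giving M_Q = 61.3 kN·m (hogging).
Span PQ, ΣM about P with M_Q applied at Q: R_Q^{PQ}·6 = 429 + 61.3, so R_Q^{PQ} = 81.72 kN and R_P = 133.5 − 81.72 = 51.78 kN.
Span QR, ΣM about R: R_Q^{QR}·9 = 121.5 + 61.3, so R_Q^{QR} = 20.31 kN and R_R = 20.25 − 20.31 = -0.06146 kN.
R_Q = 81.72 + 20.31 = 102 kN.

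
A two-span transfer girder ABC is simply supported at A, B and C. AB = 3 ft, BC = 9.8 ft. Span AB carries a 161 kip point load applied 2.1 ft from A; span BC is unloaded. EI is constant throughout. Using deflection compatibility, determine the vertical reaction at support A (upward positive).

R_A = 41.56 kip

Release continuity at B by inserting a hinge; the redundant is the internal moment M_B. The primary structure is two simply-supported spans AB and BC.
Rotations at B on the released spans (each span's end-slope, ×1/EI):
  span AB: point load 161 at a = 2.1: Pab(L + a)/(6LEI) = 86.22/EI
  relative rotation θ_0 = (86.22 + 0)/EI = 86.22/EI
A unit hogging moment at B produces rotation L₁/(3EI) + L₂/(3EI) = 4.267/EI.
Slope continuity at B: θ_0 = M_B·4.267/EI, so M_B = 86.22/4.267 = 20.21 kip·ft (hogging).
Span AB, ΣM about A with M_B applied at B: R_B^{AB}·3 = 338.1 + 20.21, so R_B^{AB} = 119.4 kip and R_A = 161 − 119.4 = 41.56 kip.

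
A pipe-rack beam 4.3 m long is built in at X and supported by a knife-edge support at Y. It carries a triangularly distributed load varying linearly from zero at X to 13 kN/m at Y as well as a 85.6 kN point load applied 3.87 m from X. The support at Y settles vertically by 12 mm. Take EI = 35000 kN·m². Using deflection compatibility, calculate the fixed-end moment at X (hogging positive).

M_X = 100.4 kN·m

Take the reaction at Y as the redundant and release it; the primary structure is a cantilever fixed at X.
Free-end deflection of the primary structure under the applied loading (downward +):
  triangular load, peak 13 at the free end: 11w₀L⁴/(120EI) = 407.4/EI
  point load 85.6 at a = 3.87: Pa²(3L − a)/(6EI) = 1929/EI
  δ_0 = 2337/EI
Flexibility coefficient — unit upward force at Y: δ_{YY} = L³/(3EI) = 26.5/EI.
With EI = 35000 kN·m²: δ_0 = 0.066767 m and δ_{YY} = 0.000757 m/kN.
Compatibility — the beam at Y must follow the support down by 0.012 m: δ_0 − R_Y·δ_{YY} = 0.012, so R_Y = (0.066767 − 0.012)/0.000757 = 72.33 kN.
Moment equilibrium about X: M_X = Σ(load moments about X) − R_Y·L = 411.4 − 72.33×4.3 = 100.4 kN·m.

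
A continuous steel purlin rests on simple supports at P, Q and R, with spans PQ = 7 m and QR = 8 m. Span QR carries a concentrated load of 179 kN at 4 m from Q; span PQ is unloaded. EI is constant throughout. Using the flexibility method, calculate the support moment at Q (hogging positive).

Insert a hinge at Q; M_Q is the redundant, and each span becomes simply supported.
End slopes at the hinge Q, treating each span as simply supported:
  span QR: point load 179 at a = 4: Pab(L + b)/(6LEI) = 716/EI
  relative rotation θ_0 = (0 + 716)/EI = 716/EI
A unit hogging moment at Q produces rotation L₁/(3EI) + L₂/(3EI) = 5/EI.
Slope continuity at Q: θ_0 = M_Q·5/EI, so M_Q = 716/5 = 143.2 kN·m (hogging).

M_Q = 143.2 kN·m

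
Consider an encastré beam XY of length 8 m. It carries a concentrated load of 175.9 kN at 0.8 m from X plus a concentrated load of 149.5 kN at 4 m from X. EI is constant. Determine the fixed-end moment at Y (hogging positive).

M_Y = 162.2 kN·m

Take the two fixed-end moments M_X, M_Y as redundants; the released structure is the simple span XY.
Simple-span end rotations at X and Y under the given loads:
  at X: point load 175.9 at a = 0.8: Pab(L + b)/(6LEI) = 320.8/EI
  at Y: point load 175.9 at a = 0.8: Pab(L + a)/(6LEI) = 185.8/EI
  at X: point load 149.5 at a = 4: Pab(L + b)/(6LEI) = 598/EI
  at Y: point load 149.5 at a = 4: Pab(L + a)/(6LEI) = 598/EI
  θ_X0 = 918.8/EI,  θ_Y0 = 783.8/EI
Flexibility coefficients: a unit moment at one end gives L/(3EI) there and L/(6EI) at the far end, so f₁₁ = f₂₂ = 2.667/EI and f₁₂ = f₂₁ = 1.333/EI.
Compatibility — zero rotation at each built-in end:
  2.667 M_X + 1.333 M_Y = 918.8
  1.333 M_X + 2.667 M_Y = 783.8
Solving the pair gives M_X = 263.5 kN·m and M_Y = 162.2 kN·m (hogging).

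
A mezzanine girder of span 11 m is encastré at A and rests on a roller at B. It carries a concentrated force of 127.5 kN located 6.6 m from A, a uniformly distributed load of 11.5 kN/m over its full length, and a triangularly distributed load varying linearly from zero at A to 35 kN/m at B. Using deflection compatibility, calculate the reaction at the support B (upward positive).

R_B = 208.4 kN

Remove the prop at B; the released (primary) structure is a cantilever built in at A.
Primary-structure tip deflection at B by superposition:
  point load 127.5 at a = 6.6: Pa²(3L − a)/(6EI) = 24437/EI
  UDL 11.5: wL⁴/(8EI) = 21046/EI
  triangular load, peak 35 at the free end: 11w₀L⁴/(120EI) = 46973/EI
  δ_0 = 92457/EI
Flexibility coefficient — unit upward force at B: δ_{BB} = L³/(3EI) = 443.7/EI.
Compatibility at B: δ_0 − R_B·δ_{BB} = 0, so R_B = 92457/443.7 = 208.4 kN.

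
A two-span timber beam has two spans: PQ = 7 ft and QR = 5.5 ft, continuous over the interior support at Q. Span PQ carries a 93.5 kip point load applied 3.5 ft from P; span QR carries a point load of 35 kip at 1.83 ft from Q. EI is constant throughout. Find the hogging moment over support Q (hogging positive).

Insert a hinge at Q; M_Q is the redundant, and each span becomes simply supported.
Rotations at Q on the released spans (each span's end-slope, ×1/EI):
  span PQ: point load 93.5 at a = 3.5: Pab(L + a)/(6LEI) = 286.3/EI
  span QR: point load 35 at a = 1.83: Pab(L + b)/(6LEI) = 65.32/EI
  relative rotation θ_0 = (286.3 + 65.32)/EI = 351.7/EI
A unit hogging moment at Q produces rotation L₁/(3EI) + L₂/(3EI) = 4.167/EI.
Compatibility: M_Q·(L₁+L₂)/(3EI) = θ_0, giving M_Q = 84.4 kip·ft (hogging).

M_Q = 84.4 kip·ft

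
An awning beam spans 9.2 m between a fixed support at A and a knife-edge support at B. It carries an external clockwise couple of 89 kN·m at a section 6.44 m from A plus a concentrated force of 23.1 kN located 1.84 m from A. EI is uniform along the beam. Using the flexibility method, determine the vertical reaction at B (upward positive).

Choose R_B as the redundant. The primary structure is the cantilever fixed at A.
Free-end deflection of the primary structure under the applied loading (downward +):
  clockwise couple 89 at a = 6.44: M₀a(2L − a)/(2EI) = 3427/EI
  point load 23.1 at a = 1.84: Pa²(3L − a)/(6EI) = 335.8/EI
  δ_0 = 3763/EI
Tip deflection under a unit load at B: L³/(3EI) = 259.6/EI.
Compatibility at B: δ_0 − R_B·δ_{BB} = 0, so R_B = 3763/259.6 = 14.5 kN.

R_B = 14.5 kN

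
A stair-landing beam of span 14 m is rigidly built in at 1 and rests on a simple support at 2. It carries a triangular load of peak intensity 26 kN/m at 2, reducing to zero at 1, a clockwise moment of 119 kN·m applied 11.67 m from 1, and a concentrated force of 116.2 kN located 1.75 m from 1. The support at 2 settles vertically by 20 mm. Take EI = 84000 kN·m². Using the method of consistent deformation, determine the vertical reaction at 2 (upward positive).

R_2 = 113.3 kN

Remove the prop at 2; the released (primary) structure is a cantilever built in at 1.
Primary-structure tip deflection at 2 by superposition:
  triangular load, peak 26 at the free end: 11w₀L⁴/(120EI) = 91558/EI
  clockwise couple 119 at a = 11.67: M₀a(2L − a)/(2EI) = 11339/EI
  point load 116.2 at a = 1.75: Pa²(3L − a)/(6EI) = 2387/EI
  δ_0 = 105284/EI
Tip deflection under a unit load at 2: L³/(3EI) = 914.7/EI.
With EI = 84000 kN·m²: δ_0 = 1.2534 m and δ_{22} = 0.010889 m/kN.
Compatibility — the beam at 2 must follow the support down by 0.02 m: δ_0 − R_2·δ_{22} = 0.02, so R_2 = (1.2534 − 0.02)/0.010889 = 113.3 kN.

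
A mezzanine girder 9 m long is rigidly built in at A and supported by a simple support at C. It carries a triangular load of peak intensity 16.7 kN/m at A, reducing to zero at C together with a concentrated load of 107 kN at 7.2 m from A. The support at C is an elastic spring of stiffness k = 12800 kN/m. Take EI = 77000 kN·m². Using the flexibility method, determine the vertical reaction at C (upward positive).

Take the reaction at C as the redundant and release it; the primary structure is a cantilever fixed at A.
Free-end deflection of the primary structure under the applied loading (downward +):
  triangular load, peak 16.7 at the fixed end: w₀L⁴/(30EI) = 3652/EI
  point load 107 at a = 7.2: Pa²(3L − a)/(6EI) = 18305/EI
  δ_0 = 21957/EI
Flexibility coefficient — unit upward force at C: δ_{CC} = L³/(3EI) = 243/EI.
With EI = 77000 kN·m²: δ_0 = 0.28516 m and δ_{CC} = 0.003156 m/kN.
Compatibility — the spring shortens by R_C/k under the reaction it provides: δ_0 − R_C·δ_{CC} = R_C/k. With 1/k = 0.000078 m/kN, R_C = δ_0 / (δ_{CC} + 1/k) = 0.28516 / (0.003156 + 0.000078) = 88.18 kN.

R_C = 88.18 kN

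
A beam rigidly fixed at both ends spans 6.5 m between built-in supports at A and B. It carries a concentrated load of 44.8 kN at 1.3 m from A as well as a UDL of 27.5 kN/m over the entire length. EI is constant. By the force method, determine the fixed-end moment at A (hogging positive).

Take the two fixed-end moments M_A, M_B as redundants; the released structure is the simple span AB.
Simple-span end rotations at A and B under the given loads:
  at A: point load 44.8 at a = 1.3: Pab(L + b)/(6LEI) = 90.85/EI
  at B: point load 44.8 at a = 1.3: Pab(L + a)/(6LEI) = 60.57/EI
  at A: UDL 27.5: wL³/(24EI) = 314.7/EI
  at B: UDL 27.5: wL³/(24EI) = 314.7/EI
  θ_A0 = 405.5/EI,  θ_B0 = 375.2/EI
Flexibility coefficients: a unit moment at one end gives L/(3EI) there and L/(6EI) at the far end, so f₁₁ = f₂₂ = 2.167/EI and f₁₂ = f₂₁ = 1.083/EI.
Compatibility — zero rotation at each built-in end:
  2.167 M_A + 1.083 M_B = 405.5
  1.083 M_A + 2.167 M_B = 375.2
Solving the pair gives M_A = 134.1 kN·m and M_B = 106.1 kN·m (hogging).

M_A = 134.1 kN·m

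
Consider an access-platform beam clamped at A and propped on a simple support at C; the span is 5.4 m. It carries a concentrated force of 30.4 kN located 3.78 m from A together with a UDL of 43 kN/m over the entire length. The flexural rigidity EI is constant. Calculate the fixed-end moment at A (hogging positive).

M_A = 179.1 kN·m

Choose R_C as the redundant. The primary structure is the cantilever fixed at A.
Deflection at C on the released cantilever, summing each load's contribution:
  point load 30.4 at a = 3.78: Pa²(3L − a)/(6EI) = 899.1/EI
  UDL 43: wL⁴/(8EI) = 4570/EI
  δ_0 = 5470/EI
Flexibility coefficient — unit upward force at C: δ_{CC} = L³/(3EI) = 52.49/EI.
Compatibility at C: δ_0 − R_C·δ_{CC} = 0, so R_C = 5470/52.49 = 104.2 kN.
Moment equilibrium about A: M_A = Σ(load moments about A) − R_C·L = 741.9 − 104.2×5.4 = 179.1 kN·m.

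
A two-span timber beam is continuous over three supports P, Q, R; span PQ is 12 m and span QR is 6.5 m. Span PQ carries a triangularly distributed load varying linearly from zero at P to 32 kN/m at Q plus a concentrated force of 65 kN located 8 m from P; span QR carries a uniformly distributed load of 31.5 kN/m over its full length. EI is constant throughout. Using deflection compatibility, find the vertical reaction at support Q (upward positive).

Take M_Q as the redundant. Released structure: two simple spans PQ and QR with a hinge at Q.
Discontinuity in slope at Q on the released structure — sum the simple-span end rotations:
  span PQ: triangular load, peak 32: w₀L³/(45EI) = 1229/EI
  span PQ: point load 65 at a = 8: Pab(L + a)/(6LEI) = 577.8/EI
  span QR: UDL 31.5: wL³/(24EI) = 360.4/EI
  relative rotation θ_0 = (1807 + 360.4)/EI = 2167/EI
A unit hogging moment at Q produces rotation L₁/(3EI) + L₂/(3EI) = 6.167/EI.
Slope continuity at Q: θ_0 = M_Q·6.167/EI, so M_Q = 2167/6.167 = 351.4 kN·m (hogging).
Span PQ, ΣM about P with M_Q applied at Q: R_Q^{PQ}·12 = 2056 + 351.4, so R_Q^{PQ} = 200.6 kN and R_P = 257 − 200.6 = 56.38 kN.
Span QR, ΣM about R: R_Q^{QR}·6.5 = 665.4 + 351.4, so R_Q^{QR} = 156.4 kN and R_R = 204.8 − 156.4 = 48.31 kN.
R_Q = 200.6 + 156.4 = 357.1 kN.

R_Q = 357.1 kN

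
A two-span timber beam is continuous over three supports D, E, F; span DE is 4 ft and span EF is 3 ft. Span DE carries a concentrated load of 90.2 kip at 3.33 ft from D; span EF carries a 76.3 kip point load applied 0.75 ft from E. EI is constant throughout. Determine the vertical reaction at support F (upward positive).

R_F = 4.93 kip

Take M_E as the redundant. Released structure: two simple spans DE and EF with a hinge at E.
End slopes at the hinge E, treating each span as simply supported:
  span DE: point load 90.2 at a = 3.33: Pab(L + a)/(6LEI) = 61.46/EI
  span EF: point load 76.3 at a = 0.75: Pab(L + b)/(6LEI) = 37.55/EI
  relative rotation θ_0 = (61.46 + 37.55)/EI = 99.02/EI
A unit hogging moment at E produces rotation L₁/(3EI) + L₂/(3EI) = 2.333/EI.
Slope continuity at E: θ_0 = M_E·2.333/EI, so M_E = 99.02/2.333 = 42.44 kip·ft (hogging).
Span EF, ΣM about F: R_E^{EF}·3 = 171.7 + 42.44, so R_E^{EF} = 71.37 kip and R_F = 76.3 − 71.37 = 4.93 kip.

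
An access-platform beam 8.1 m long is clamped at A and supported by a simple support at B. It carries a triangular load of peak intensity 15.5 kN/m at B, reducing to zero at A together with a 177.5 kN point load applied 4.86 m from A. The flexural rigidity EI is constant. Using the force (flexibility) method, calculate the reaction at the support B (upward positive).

Choose R_B as the redundant. The primary structure is the cantilever fixed at A.
Deflection at B on the released cantilever, summing each load's contribution:
  triangular load, peak 15.5 at the free end: 11w₀L⁴/(120EI) = 6116/EI
  point load 177.5 at a = 4.86: Pa²(3L − a)/(6EI) = 13584/EI
  δ_0 = 19700/EI
Flexibility coefficient — unit upward force at B: δ_{BB} = L³/(3EI) = 177.1/EI.
The prop prevents deflection at B: R_B = δ_0/δ_{BB} = 19700/177.1 = 111.2 kN.

R_B = 111.2 kN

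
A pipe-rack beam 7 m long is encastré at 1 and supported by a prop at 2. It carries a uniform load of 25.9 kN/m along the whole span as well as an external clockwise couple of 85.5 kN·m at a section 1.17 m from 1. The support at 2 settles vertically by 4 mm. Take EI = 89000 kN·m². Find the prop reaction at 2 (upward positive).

Choose R_2 as the redundant. The primary structure is the cantilever fixed at 1.
Downward deflection at the released point 2 due to the loads:
  UDL 25.9: wL⁴/(8EI) = 7773/EI
  clockwise couple 85.5 at a = 1.17: M₀a(2L − a)/(2EI) = 641.7/EI
  δ_0 = 8415/EI
Tip deflection under a unit load at 2: L³/(3EI) = 114.3/EI.
With EI = 89000 kN·m²: δ_0 = 0.09455 m and δ_{22} = 0.001285 m/kN.
Compatibility — the beam at 2 must follow the support down by 0.004 m: δ_0 − R_2·δ_{22} = 0.004, so R_2 = (0.09455 − 0.004)/0.001285 = 70.49 kN.

R_2 = 70.49 kN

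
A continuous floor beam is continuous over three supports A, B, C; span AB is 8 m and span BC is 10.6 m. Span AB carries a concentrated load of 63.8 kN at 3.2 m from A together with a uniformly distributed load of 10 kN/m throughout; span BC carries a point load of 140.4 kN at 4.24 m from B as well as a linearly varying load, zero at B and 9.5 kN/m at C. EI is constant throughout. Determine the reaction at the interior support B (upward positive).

R_B = 225.7 kN

Take M_B as the redundant. Released structure: two simple spans AB and BC with a hinge at B.
Discontinuity in slope at B on the released structure — sum the simple-span end rotations:
  span AB: point load 63.8 at a = 3.2: Pab(L + a)/(6LEI) = 228.7/EI
  span AB: UDL 10: wL³/(24EI) = 213.3/EI
  span BC: point load 140.4 at a = 4.24: Pab(L + b)/(6LEI) = 1010/EI
  span BC: triangular load, peak 9.5: 7w₀L³/(360EI) = 220/EI
  relative rotation θ_0 = (442 + 1230)/EI = 1672/EI
A unit hogging moment at B produces rotation L₁/(3EI) + L₂/(3EI) = 6.2/EI.
Slope continuity at B: θ_0 = M_B·6.2/EI, so M_B = 1672/6.2 = 269.6 kN·m (hogging).
Span AB, ΣM about A with M_B applied at B: R_B^{AB}·8 = 524.2 + 269.6, so R_B^{AB} = 99.22 kN and R_A = 143.8 − 99.22 = 44.58 kN.
Span BC, ΣM about C: R_B^{BC}·10.6 = 1071 + 269.6, so R_B^{BC} = 126.5 kN and R_C = 190.8 − 126.5 = 64.29 kN.
R_B = 99.22 + 126.5 = 225.7 kN.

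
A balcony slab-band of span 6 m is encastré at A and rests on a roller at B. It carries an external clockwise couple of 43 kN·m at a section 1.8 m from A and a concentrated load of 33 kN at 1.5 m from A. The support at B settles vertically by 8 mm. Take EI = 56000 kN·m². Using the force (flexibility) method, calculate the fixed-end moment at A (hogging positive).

M_A = 79.92 kN·m

Remove the prop at B; the released (primary) structure is a cantilever built in at A.
Primary-structure tip deflection at B by superposition:
  clockwise couple 43 at a = 1.8: M₀a(2L − a)/(2EI) = 394.7/EI
  point load 33 at a = 1.5: Pa²(3L − a)/(6EI) = 204.2/EI
  δ_0 = 598.9/EI
Tip deflection under a unit load at B: L³/(3EI) = 72/EI.
With EI = 56000 kN·m²: δ_0 = 0.010695 m and δ_{BB} = 0.001286 m/kN.
Compatibility — the beam at B must follow the support down by 0.008 m: δ_0 − R_B·δ_{BB} = 0.008, so R_B = (0.010695 − 0.008)/0.001286 = 2.096 kN.
Moment equilibrium about A: M_A = Σ(load moments about A) − R_B·L = 92.5 − 2.096×6 = 79.92 kN·m.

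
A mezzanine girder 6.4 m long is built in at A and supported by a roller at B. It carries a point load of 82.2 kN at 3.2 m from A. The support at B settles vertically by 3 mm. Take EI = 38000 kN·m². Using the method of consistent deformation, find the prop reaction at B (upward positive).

R_B = 24.38 kN

Remove the prop at B; the released (primary) structure is a cantilever built in at A.
Primary-structure tip deflection at B by superposition:
  point load 82.2 at a = 3.2: Pa²(3L − a)/(6EI) = 2245/EI
Tip deflection under a unit load at B: L³/(3EI) = 87.38/EI.
With EI = 38000 kN·m²: δ_0 = 0.059069 m and δ_{BB} = 0.0023 m/kN.
Compatibility — the beam at B must follow the support down by 0.003 m: δ_0 − R_B·δ_{BB} = 0.003, so R_B = (0.059069 − 0.003)/0.0023 = 24.38 kN.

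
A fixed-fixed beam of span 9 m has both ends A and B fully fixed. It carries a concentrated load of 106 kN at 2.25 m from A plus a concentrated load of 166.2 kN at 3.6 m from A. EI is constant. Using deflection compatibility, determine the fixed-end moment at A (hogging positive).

M_A = 349.6 kN·m

Take the two fixed-end moments M_A, M_B as redundants; the released structure is the simple span AB.
On the primary (simply-supported) span, the end slopes from the loading are:
  at A: point load 106 at a = 2.25: Pab(L + b)/(6LEI) = 469.5/EI
  at B: point load 106 at a = 2.25: Pab(L + a)/(6LEI) = 335.4/EI
  at A: point load 166.2 at a = 3.6: Pab(L + b)/(6LEI) = 861.6/EI
  at B: point load 166.2 at a = 3.6: Pab(L + a)/(6LEI) = 753.9/EI
  θ_A0 = 1331/EI,  θ_B0 = 1089/EI
Flexibility coefficients: a unit moment at one end gives L/(3EI) there and L/(6EI) at the far end, so f₁₁ = f₂₂ = 3/EI and f₁₂ = f₂₁ = 1.5/EI.
Compatibility — zero rotation at each built-in end:
  3 M_A + 1.5 M_B = 1331
  1.5 M_A + 3 M_B = 1089
Solving the pair gives M_A = 349.6 kN·m and M_B = 188.3 kN·m (hogging).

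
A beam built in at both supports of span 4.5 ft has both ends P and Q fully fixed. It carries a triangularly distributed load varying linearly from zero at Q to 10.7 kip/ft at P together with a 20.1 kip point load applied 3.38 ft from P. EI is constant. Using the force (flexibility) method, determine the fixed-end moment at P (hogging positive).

Release both end moments; the primary structure is a simply-supported span PQ with redundants M_P and M_Q.
On the primary (simply-supported) span, the end slopes from the loading are:
  at P: triangular load, peak 10.7: w₀L³/(45EI) = 21.67/EI
  at Q: triangular load, peak 10.7: 7w₀L³/(360EI) = 18.96/EI
  at P: point load 20.1 at a = 3.38: Pab(L + b)/(6LEI) = 15.84/EI
  at Q: point load 20.1 at a = 3.38: Pab(L + a)/(6LEI) = 22.21/EI
  θ_P0 = 37.51/EI,  θ_Q0 = 41.17/EI
Flexibility coefficients: a unit moment at one end gives L/(3EI) there and L/(6EI) at the far end, so f₁₁ = f₂₂ = 1.5/EI and f₁₂ = f₂₁ = 0.75/EI.
Compatibility — zero rotation at each built-in end:
  1.5 M_P + 0.75 M_Q = 37.51
  0.75 M_P + 1.5 M_Q = 41.17
Solving the pair gives M_P = 15.04 kip·ft and M_Q = 19.92 kip·ft (hogging).

M_P = 15.04 kip·ft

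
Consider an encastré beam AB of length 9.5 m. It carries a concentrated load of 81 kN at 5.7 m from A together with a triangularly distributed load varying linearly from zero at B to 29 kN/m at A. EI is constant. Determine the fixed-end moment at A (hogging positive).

Take the two fixed-end moments M_A, M_B as redundants; the released structure is the simple span AB.
On the primary (simply-supported) span, the end slopes from the loading are:
  at A: point load 81 at a = 5.7: Pab(L + b)/(6LEI) = 409.4/EI
  at B: point load 81 at a = 5.7: Pab(L + a)/(6LEI) = 467.9/EI
  at A: triangular load, peak 29: w₀L³/(45EI) = 552.5/EI
  at B: triangular load, peak 29: 7w₀L³/(360EI) = 483.5/EI
  θ_A0 = 961.9/EI,  θ_B0 = 951.3/EI
Flexibility coefficients: a unit moment at one end gives L/(3EI) there and L/(6EI) at the far end, so f₁₁ = f₂₂ = 3.167/EI and f₁₂ = f₂₁ = 1.583/EI.
Compatibility — zero rotation at each built-in end:
  3.167 M_A + 1.583 M_B = 961.9
  1.583 M_A + 3.167 M_B = 951.3
Solving the pair gives M_A = 204.7 kN·m and M_B = 198 kN·m (hogging).

M_A = 204.7 kN·m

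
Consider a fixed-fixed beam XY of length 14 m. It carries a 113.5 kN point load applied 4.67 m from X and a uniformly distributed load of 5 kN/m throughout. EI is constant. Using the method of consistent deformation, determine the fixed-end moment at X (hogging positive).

Take the two fixed-end moments M_X, M_Y as redundants; the released structure is the simple span XY.
On the primary (simply-supported) span, the end slopes from the loading are:
  at X: point load 113.5 at a = 4.67: Pab(L + b)/(6LEI) = 1374/EI
  at Y: point load 113.5 at a = 4.67: Pab(L + a)/(6LEI) = 1099/EI
  at X: UDL 5: wL³/(24EI) = 571.7/EI
  at Y: UDL 5: wL³/(24EI) = 571.7/EI
  θ_X0 = 1945/EI,  θ_Y0 = 1671/EI
Flexibility coefficients: a unit moment at one end gives L/(3EI) there and L/(6EI) at the far end, so f₁₁ = f₂₂ = 4.667/EI and f₁₂ = f₂₁ = 2.333/EI.
Compatibility — zero rotation at each built-in end:
  4.667 M_X + 2.333 M_Y = 1945
  2.333 M_X + 4.667 M_Y = 1671
Solving the pair gives M_X = 317.1 kN·m and M_Y = 199.5 kN·m (hogging).

M_X = 317.1 kN·m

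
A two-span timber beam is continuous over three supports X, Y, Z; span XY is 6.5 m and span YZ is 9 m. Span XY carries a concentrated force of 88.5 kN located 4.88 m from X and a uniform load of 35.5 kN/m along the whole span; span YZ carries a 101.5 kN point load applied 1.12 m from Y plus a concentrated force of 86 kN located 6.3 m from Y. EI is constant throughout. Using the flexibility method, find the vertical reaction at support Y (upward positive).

R_Y = 358.4 kN

Insert a hinge at Y; M_Y is the redundant, and each span becomes simply supported.
Discontinuity in slope at Y on the released structure — sum the simple-span end rotations:
  span XY: point load 88.5 at a = 4.88: Pab(L + a)/(6LEI) = 204.2/EI
  span XY: UDL 35.5: wL³/(24EI) = 406.2/EI
  span YZ: point load 101.5 at a = 1.12: Pab(L + b)/(6LEI) = 280/EI
  span YZ: point load 86 at a = 6.3: Pab(L + b)/(6LEI) = 317/EI
  relative rotation θ_0 = (610.4 + 597)/EI = 1207/EI
A unit hogging moment at Y produces rotation L₁/(3EI) + L₂/(3EI) = 5.167/EI.
Slope continuity at Y: θ_0 = M_Y·5.167/EI, so M_Y = 1207/5.167 = 233.7 kN·m (hogging).
Span XY, ΣM about X with M_Y applied at Y: R_Y^{XY}·6.5 = 1182 + 233.7, so R_Y^{XY} = 217.8 kN and R_X = 319.2 − 217.8 = 101.5 kN.
Span YZ, ΣM about Z: R_Y^{YZ}·9 = 1032 + 233.7, so R_Y^{YZ} = 140.6 kN and R_Z = 187.5 − 140.6 = 46.87 kN.
R_Y = 217.8 + 140.6 = 358.4 kN.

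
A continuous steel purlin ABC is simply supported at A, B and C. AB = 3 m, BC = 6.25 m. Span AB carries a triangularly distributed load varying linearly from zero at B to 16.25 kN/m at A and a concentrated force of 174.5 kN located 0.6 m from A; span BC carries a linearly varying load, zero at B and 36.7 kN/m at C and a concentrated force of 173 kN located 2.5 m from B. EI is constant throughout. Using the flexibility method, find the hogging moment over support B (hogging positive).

Take M_B as the redundant. Released structure: two simple spans AB and BC with a hinge at B.
Discontinuity in slope at B on the released structure — sum the simple-span end rotations:
  span AB: triangular load, peak 16.25: 7w₀L³/(360EI) = 8.531/EI
  span AB: point load 174.5 at a = 0.6: Pab(L + a)/(6LEI) = 50.26/EI
  span BC: triangular load, peak 36.7: 7w₀L³/(360EI) = 174.2/EI
  span BC: point load 173 at a = 2.5: Pab(L + b)/(6LEI) = 432.5/EI
  relative rotation θ_0 = (58.79 + 606.7)/EI = 665.5/EI
A unit hogging moment at B produces rotation L₁/(3EI) + L₂/(3EI) = 3.083/EI.
Compatibility: M_B·(L₁+L₂)/(3EI) = θ_0, giving M_B = 215.8 kN·m (hogging).

M_B = 215.8 kN·m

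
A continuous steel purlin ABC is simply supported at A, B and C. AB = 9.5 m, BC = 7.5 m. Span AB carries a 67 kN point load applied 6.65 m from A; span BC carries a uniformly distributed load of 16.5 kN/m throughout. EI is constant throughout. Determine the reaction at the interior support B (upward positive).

Release continuity at B by inserting a hinge; the redundant is the internal moment M_B. The primary structure is two simply-supported spans AB and BC.
End slopes at the hinge B, treating each span as simply supported:
  span AB: point load 67 at a = 6.65: Pab(L + a)/(6LEI) = 359.8/EI
  span BC: UDL 16.5: wL³/(24EI) = 290/EI
  relative rotation θ_0 = (359.8 + 290)/EI = 649.8/EI
A unit hogging moment at B produces rotation L₁/(3EI) + L₂/(3EI) = 5.667/EI.
Compatibility: M_B·(L₁+L₂)/(3EI) = θ_0, giving M_B = 114.7 kN·m (hogging).
Span AB, ΣM about A with M_B applied at B: R_B^{AB}·9.5 = 445.6 + 114.7, so R_B^{AB} = 58.97 kN and R_A = 67 − 58.97 = 8.029 kN.
Span BC, ΣM about C: R_B^{BC}·7.5 = 464.1 + 114.7, so R_B^{BC} = 77.16 kN and R_C = 123.8 − 77.16 = 46.59 kN.
R_B = 58.97 + 77.16 = 136.1 kN.

R_B = 136.1 kN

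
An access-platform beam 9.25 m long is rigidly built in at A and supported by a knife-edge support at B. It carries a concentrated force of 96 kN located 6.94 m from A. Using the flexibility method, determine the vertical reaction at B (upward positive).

Release the roller at B. Primary structure: cantilever fixed at A.
Downward deflection at the released point B due to the loads:
  point load 96 at a = 6.94: Pa²(3L − a)/(6EI) = 16037/EI
Tip deflection under a unit load at B: L³/(3EI) = 263.8/EI.
The prop prevents deflection at B: R_B = δ_0/δ_{BB} = 16037/263.8 = 60.79 kN.

R_B = 60.79 kN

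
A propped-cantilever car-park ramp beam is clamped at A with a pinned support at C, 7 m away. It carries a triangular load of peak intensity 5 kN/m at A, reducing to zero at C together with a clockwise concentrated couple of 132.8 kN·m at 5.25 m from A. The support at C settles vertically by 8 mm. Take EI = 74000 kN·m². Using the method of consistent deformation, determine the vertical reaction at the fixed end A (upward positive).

R_A = -7.501 kN

Remove the prop at C; the released (primary) structure is a cantilever built in at A.
Downward deflection at the released point C due to the loads:
  triangular load, peak 5 at the fixed end: w₀L⁴/(30EI) = 400.2/EI
  clockwise couple 132.8 at a = 5.25: M₀a(2L − a)/(2EI) = 3050/EI
  δ_0 = 3450/EI
Tip deflection under a unit load at C: L³/(3EI) = 114.3/EI.
With EI = 74000 kN·m²: δ_0 = 0.046627 m and δ_{CC} = 0.001545 m/kN.
Compatibility — the beam at C must follow the support down by 0.008 m: δ_0 − R_C·δ_{CC} = 0.008, so R_C = (0.046627 − 0.008)/0.001545 = 25 kN.
Vertical equilibrium: R_A = ΣP − R_C = 17.5 − 25 = -7.501 kN.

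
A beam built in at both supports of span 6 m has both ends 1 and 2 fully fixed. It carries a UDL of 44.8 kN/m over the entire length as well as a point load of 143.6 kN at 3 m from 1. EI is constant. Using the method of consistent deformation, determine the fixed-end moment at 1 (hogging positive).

M_1 = 242.1 kN·m

Take the two fixed-end moments M_1, M_2 as redundants; the released structure is the simple span 12.
Simple-span end rotations at 1 and 2 under the given loads:
  at 1: UDL 44.8: wL³/(24EI) = 403.2/EI
  at 2: UDL 44.8: wL³/(24EI) = 403.2/EI
  at 1: point load 143.6 at a = 3: Pab(L + b)/(6LEI) = 323.1/EI
  at 2: point load 143.6 at a = 3: Pab(L + a)/(6LEI) = 323.1/EI
  θ_10 = 726.3/EI,  θ_20 = 726.3/EI
Flexibility coefficients: a unit moment at one end gives L/(3EI) there and L/(6EI) at the far end, so f₁₁ = f₂₂ = 2/EI and f₁₂ = f₂₁ = 1/EI.
Compatibility — zero rotation at each built-in end:
  2 M_1 + 1 M_2 = 726.3
  1 M_1 + 2 M_2 = 726.3
Solving the pair gives M_1 = 242.1 kN·m and M_2 = 242.1 kN·m (hogging).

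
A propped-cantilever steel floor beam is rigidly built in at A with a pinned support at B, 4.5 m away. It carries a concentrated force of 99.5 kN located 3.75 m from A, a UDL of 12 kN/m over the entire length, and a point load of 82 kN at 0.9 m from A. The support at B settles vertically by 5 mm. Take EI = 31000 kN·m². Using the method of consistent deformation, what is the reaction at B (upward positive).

Choose R_B as the redundant. The primary structure is the cantilever fixed at A.
Downward deflection at the released point B due to the loads:
  point load 99.5 at a = 3.75: Pa²(3L − a)/(6EI) = 2274/EI
  UDL 12: wL⁴/(8EI) = 615.1/EI
  point load 82 at a = 0.9: Pa²(3L − a)/(6EI) = 139.5/EI
  δ_0 = 3028/EI
Tip deflection under a unit load at B: L³/(3EI) = 30.38/EI.
With EI = 31000 kN·m²: δ_0 = 0.097687 m and δ_{BB} = 0.00098 m/kN.
Compatibility — the beam at B must follow the support down by 0.005 m: δ_0 − R_B·δ_{BB} = 0.005, so R_B = (0.097687 − 0.005)/0.00098 = 94.59 kN.

R_B = 94.59 kN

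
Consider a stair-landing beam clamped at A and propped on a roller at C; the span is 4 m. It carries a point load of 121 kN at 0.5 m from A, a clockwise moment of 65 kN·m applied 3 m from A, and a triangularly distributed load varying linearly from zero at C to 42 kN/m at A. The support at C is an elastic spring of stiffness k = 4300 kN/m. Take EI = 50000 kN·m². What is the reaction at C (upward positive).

R_C = 27.42 kN

Release the roller at C. Primary structure: cantilever fixed at A.
Primary-structure tip deflection at C by superposition:
  point load 121 at a = 0.5: Pa²(3L − a)/(6EI) = 57.98/EI
  clockwise couple 65 at a = 3: M₀a(2L − a)/(2EI) = 487.5/EI
  triangular load, peak 42 at the fixed end: w₀L⁴/(30EI) = 358.4/EI
  δ_0 = 903.9/EI
Tip deflection under a unit load at C: L³/(3EI) = 21.33/EI.
With EI = 50000 kN·m²: δ_0 = 0.018078 m and δ_{CC} = 0.000427 m/kN.
Compatibility — the spring shortens by R_C/k under the reaction it provides: δ_0 − R_C·δ_{CC} = R_C/k. With 1/k = 0.000233 m/kN, R_C = δ_0 / (δ_{CC} + 1/k) = 0.018078 / (0.000427 + 0.000233) = 27.42 kN.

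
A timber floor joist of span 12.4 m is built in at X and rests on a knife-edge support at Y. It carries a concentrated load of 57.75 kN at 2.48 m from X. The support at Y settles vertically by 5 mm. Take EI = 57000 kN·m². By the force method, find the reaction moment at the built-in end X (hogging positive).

M_X = 108.7 kN·m

Remove the prop at Y; the released (primary) structure is a cantilever built in at X.
Deflection at Y on the released cantilever, summing each load's contribution:
  point load 57.75 at a = 2.48: Pa²(3L − a)/(6EI) = 2055/EI
Tip deflection under a unit load at Y: L³/(3EI) = 635.5/EI.
With EI = 57000 kN·m²: δ_0 = 0.036059 m and δ_{YY} = 0.01115 m/kN.
Compatibility — the beam at Y must follow the support down by 0.005 m: δ_0 − R_Y·δ_{YY} = 0.005, so R_Y = (0.036059 − 0.005)/0.01115 = 2.786 kN.
Moment equilibrium about X: M_X = Σ(load moments about X) − R_Y·L = 143.2 − 2.786×12.4 = 108.7 kN·m.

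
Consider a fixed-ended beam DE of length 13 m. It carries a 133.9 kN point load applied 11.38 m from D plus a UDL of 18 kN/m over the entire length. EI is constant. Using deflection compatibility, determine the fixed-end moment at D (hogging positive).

Take the two fixed-end moments M_D, M_E as redundants; the released structure is the simple span DE.
On the primary (simply-supported) span, the end slopes from the loading are:
  at D: point load 133.9 at a = 11.38: Pab(L + b)/(6LEI) = 462.7/EI
  at E: point load 133.9 at a = 11.38: Pab(L + a)/(6LEI) = 771.6/EI
  at D: UDL 18: wL³/(24EI) = 1648/EI
  at E: UDL 18: wL³/(24EI) = 1648/EI
  θ_D0 = 2110/EI,  θ_E0 = 2419/EI
Flexibility coefficients: a unit moment at one end gives L/(3EI) there and L/(6EI) at the far end, so f₁₁ = f₂₂ = 4.333/EI and f₁₂ = f₂₁ = 2.167/EI.
Compatibility — zero rotation at each built-in end:
  4.333 M_D + 2.167 M_E = 2110
  2.167 M_D + 4.333 M_E = 2419
Solving the pair gives M_D = 277.2 kN·m and M_E = 419.7 kN·m (hogging).

M_D = 277.2 kN·m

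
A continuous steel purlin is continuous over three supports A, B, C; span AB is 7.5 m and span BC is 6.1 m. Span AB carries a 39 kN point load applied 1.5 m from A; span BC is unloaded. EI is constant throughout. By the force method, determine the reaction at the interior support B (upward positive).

R_B = 12.4 kN

Release continuity at B by inserting a hinge; the redundant is the internal moment M_B. The primary structure is two simply-supported spans AB and BC.
Rotations at B on the released spans (each span's end-slope, ×1/EI):
  span AB: point load 39 at a = 1.5: Pab(L + a)/(6LEI) = 70.2/EI
  relative rotation θ_0 = (70.2 + 0)/EI = 70.2/EI
A unit hogging moment at B produces rotation L₁/(3EI) + L₂/(3EI) = 4.533/EI.
Compatibility: M_B·(L₁+L₂)/(3EI) = θ_0, giving M_B = 15.49 kN·m (hogging).
Span AB, ΣM about A with M_B applied at B: R_B^{AB}·7.5 = 58.5 + 15.49, so R_B^{AB} = 9.865 kN and R_A = 39 − 9.865 = 29.14 kN.
Span BC, ΣM about C: R_B^{BC}·6.1 = 0 + 15.49, so R_B^{BC} = 2.539 kN and R_C = 0 − 2.539 = -2.539 kN.
R_B = 9.865 + 2.539 = 12.4 kN.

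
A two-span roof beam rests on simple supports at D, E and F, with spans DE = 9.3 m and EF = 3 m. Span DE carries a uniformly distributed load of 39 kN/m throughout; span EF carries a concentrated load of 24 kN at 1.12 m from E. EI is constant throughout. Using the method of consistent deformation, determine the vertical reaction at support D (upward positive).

Insert a hinge at E; M_E is the redundant, and each span becomes simply supported.
End slopes at the hinge E, treating each span as simply supported:
  span DE: UDL 39: wL³/(24EI) = 1307/EI
  span EF: point load 24 at a = 1.12: Pab(L + b)/(6LEI) = 13.7/EI
  relative rotation θ_0 = (1307 + 13.7)/EI = 1321/EI
A unit hogging moment at E produces rotation L₁/(3EI) + L₂/(3EI) = 4.1/EI.
Compatibility: M_E·(L₁+L₂)/(3EI) = θ_0, giving M_E = 322.1 kN·m (hogging).
Span DE, ΣM about D with M_E applied at E: R_E^{DE}·9.3 = 1687 + 322.1, so R_E^{DE} = 216 kN and R_D = 362.7 − 216 = 146.7 kN.

R_D = 146.7 kN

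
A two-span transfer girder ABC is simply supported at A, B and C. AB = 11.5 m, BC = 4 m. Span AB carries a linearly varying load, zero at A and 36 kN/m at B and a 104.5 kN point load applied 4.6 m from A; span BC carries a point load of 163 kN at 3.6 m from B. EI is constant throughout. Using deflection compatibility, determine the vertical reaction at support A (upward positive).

R_A = 97.47 kN

Take M_B as the redundant. Released structure: two simple spans AB and BC with a hinge at B.
End slopes at the hinge B, treating each span as simply supported:
  span AB: triangular load, peak 36: w₀L³/(45EI) = 1217/EI
  span AB: point load 104.5 at a = 4.6: Pab(L + a)/(6LEI) = 773.9/EI
  span BC: point load 163 at a = 3.6: Pab(L + b)/(6LEI) = 43.03/EI
  relative rotation θ_0 = (1991 + 43.03)/EI = 2034/EI
A unit hogging moment at B produces rotation L₁/(3EI) + L₂/(3EI) = 5.167/EI.
Compatibility: M_B·(L₁+L₂)/(3EI) = θ_0, giving M_B = 393.6 kN·m (hogging).
Span AB, ΣM about A with M_B applied at B: R_B^{AB}·11.5 = 2068 + 393.6, so R_B^{AB} = 214 kN and R_A = 311.5 − 214 = 97.47 kN.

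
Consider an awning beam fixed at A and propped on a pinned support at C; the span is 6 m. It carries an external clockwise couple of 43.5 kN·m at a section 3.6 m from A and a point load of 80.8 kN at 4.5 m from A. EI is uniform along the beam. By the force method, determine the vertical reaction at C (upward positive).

R_C = 60.27 kN

Take the reaction at C as the redundant and release it; the primary structure is a cantilever fixed at A.
Deflection at C on the released cantilever, summing each load's contribution:
  clockwise couple 43.5 at a = 3.6: M₀a(2L − a)/(2EI) = 657.7/EI
  point load 80.8 at a = 4.5: Pa²(3L − a)/(6EI) = 3681/EI
  δ_0 = 4339/EI
Tip deflection under a unit load at C: L³/(3EI) = 72/EI.
Compatibility at C: δ_0 − R_C·δ_{CC} = 0, so R_C = 4339/72 = 60.27 kN.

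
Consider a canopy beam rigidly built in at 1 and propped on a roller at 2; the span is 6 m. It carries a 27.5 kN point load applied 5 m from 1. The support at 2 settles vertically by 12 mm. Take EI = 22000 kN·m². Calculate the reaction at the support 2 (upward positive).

Take the reaction at 2 as the redundant and release it; the primary structure is a cantilever fixed at 1.
Primary-structure tip deflection at 2 by superposition:
  point load 27.5 at a = 5: Pa²(3L − a)/(6EI) = 1490/EI
Tip deflection under a unit load at 2: L³/(3EI) = 72/EI.
With EI = 22000 kN·m²: δ_0 = 0.067708 m and δ_{22} = 0.003273 m/kN.
Compatibility — the beam at 2 must follow the support down by 0.012 m: δ_0 − R_2·δ_{22} = 0.012, so R_2 = (0.067708 − 0.012)/0.003273 = 17.02 kN.

R_2 = 17.02 kN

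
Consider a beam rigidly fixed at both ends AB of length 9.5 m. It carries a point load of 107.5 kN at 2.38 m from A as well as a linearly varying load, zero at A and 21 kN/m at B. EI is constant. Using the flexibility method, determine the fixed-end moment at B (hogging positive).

M_B = 142.8 kN·m

Release both end moments; the primary structure is a simply-supported span AB with redundants M_A and M_B.
End rotations of the released simple span under the applied load (×1/EI):
  at A: point load 107.5 at a = 2.38: Pab(L + b)/(6LEI) = 531.2/EI
  at B: point load 107.5 at a = 2.38: Pab(L + a)/(6LEI) = 379.7/EI
  at A: triangular load, peak 21: 7w₀L³/(360EI) = 350.1/EI
  at B: triangular load, peak 21: w₀L³/(45EI) = 400.1/EI
  θ_A0 = 881.3/EI,  θ_B0 = 779.8/EI
Flexibility coefficients: a unit moment at one end gives L/(3EI) there and L/(6EI) at the far end, so f₁₁ = f₂₂ = 3.167/EI and f₁₂ = f₂₁ = 1.583/EI.
Compatibility — zero rotation at each built-in end:
  3.167 M_A + 1.583 M_B = 881.3
  1.583 M_A + 3.167 M_B = 779.8
Solving the pair gives M_A = 206.9 kN·m and M_B = 142.8 kN·m (hogging).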